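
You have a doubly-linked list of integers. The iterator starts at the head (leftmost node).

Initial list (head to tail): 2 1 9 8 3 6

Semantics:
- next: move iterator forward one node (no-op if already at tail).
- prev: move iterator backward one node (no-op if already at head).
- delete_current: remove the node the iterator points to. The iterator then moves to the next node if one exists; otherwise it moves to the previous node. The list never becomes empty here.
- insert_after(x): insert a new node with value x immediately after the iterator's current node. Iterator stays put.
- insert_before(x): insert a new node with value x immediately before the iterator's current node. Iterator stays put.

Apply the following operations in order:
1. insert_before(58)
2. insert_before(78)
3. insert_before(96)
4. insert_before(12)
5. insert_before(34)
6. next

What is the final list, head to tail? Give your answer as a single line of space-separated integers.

After 1 (insert_before(58)): list=[58, 2, 1, 9, 8, 3, 6] cursor@2
After 2 (insert_before(78)): list=[58, 78, 2, 1, 9, 8, 3, 6] cursor@2
After 3 (insert_before(96)): list=[58, 78, 96, 2, 1, 9, 8, 3, 6] cursor@2
After 4 (insert_before(12)): list=[58, 78, 96, 12, 2, 1, 9, 8, 3, 6] cursor@2
After 5 (insert_before(34)): list=[58, 78, 96, 12, 34, 2, 1, 9, 8, 3, 6] cursor@2
After 6 (next): list=[58, 78, 96, 12, 34, 2, 1, 9, 8, 3, 6] cursor@1

Answer: 58 78 96 12 34 2 1 9 8 3 6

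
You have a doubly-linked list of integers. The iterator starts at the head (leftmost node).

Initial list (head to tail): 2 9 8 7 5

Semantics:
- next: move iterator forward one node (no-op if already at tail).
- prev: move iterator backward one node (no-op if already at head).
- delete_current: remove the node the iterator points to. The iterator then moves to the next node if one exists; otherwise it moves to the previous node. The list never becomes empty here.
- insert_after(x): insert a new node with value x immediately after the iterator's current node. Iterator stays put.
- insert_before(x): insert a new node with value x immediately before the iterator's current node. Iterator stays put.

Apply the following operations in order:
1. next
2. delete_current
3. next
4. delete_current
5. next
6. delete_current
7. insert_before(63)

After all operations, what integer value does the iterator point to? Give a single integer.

After 1 (next): list=[2, 9, 8, 7, 5] cursor@9
After 2 (delete_current): list=[2, 8, 7, 5] cursor@8
After 3 (next): list=[2, 8, 7, 5] cursor@7
After 4 (delete_current): list=[2, 8, 5] cursor@5
After 5 (next): list=[2, 8, 5] cursor@5
After 6 (delete_current): list=[2, 8] cursor@8
After 7 (insert_before(63)): list=[2, 63, 8] cursor@8

Answer: 8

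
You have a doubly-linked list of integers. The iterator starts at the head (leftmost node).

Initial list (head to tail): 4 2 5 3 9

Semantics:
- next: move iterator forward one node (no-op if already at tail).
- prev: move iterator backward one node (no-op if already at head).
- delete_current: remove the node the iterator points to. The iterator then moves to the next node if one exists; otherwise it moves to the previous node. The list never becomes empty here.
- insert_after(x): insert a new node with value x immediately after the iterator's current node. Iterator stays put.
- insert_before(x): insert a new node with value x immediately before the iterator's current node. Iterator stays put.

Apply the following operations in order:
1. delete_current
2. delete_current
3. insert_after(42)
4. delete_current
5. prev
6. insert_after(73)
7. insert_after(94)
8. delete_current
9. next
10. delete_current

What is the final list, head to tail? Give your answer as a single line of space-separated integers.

Answer: 94 3 9

Derivation:
After 1 (delete_current): list=[2, 5, 3, 9] cursor@2
After 2 (delete_current): list=[5, 3, 9] cursor@5
After 3 (insert_after(42)): list=[5, 42, 3, 9] cursor@5
After 4 (delete_current): list=[42, 3, 9] cursor@42
After 5 (prev): list=[42, 3, 9] cursor@42
After 6 (insert_after(73)): list=[42, 73, 3, 9] cursor@42
After 7 (insert_after(94)): list=[42, 94, 73, 3, 9] cursor@42
After 8 (delete_current): list=[94, 73, 3, 9] cursor@94
After 9 (next): list=[94, 73, 3, 9] cursor@73
After 10 (delete_current): list=[94, 3, 9] cursor@3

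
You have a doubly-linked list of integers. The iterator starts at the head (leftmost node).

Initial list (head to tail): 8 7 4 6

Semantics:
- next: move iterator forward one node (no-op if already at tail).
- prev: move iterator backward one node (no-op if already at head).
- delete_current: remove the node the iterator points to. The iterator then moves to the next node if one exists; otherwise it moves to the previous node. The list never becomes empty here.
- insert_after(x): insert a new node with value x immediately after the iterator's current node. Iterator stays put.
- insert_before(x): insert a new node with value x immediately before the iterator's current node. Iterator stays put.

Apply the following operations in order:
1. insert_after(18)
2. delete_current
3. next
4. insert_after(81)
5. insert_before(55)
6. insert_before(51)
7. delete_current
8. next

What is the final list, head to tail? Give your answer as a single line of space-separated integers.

After 1 (insert_after(18)): list=[8, 18, 7, 4, 6] cursor@8
After 2 (delete_current): list=[18, 7, 4, 6] cursor@18
After 3 (next): list=[18, 7, 4, 6] cursor@7
After 4 (insert_after(81)): list=[18, 7, 81, 4, 6] cursor@7
After 5 (insert_before(55)): list=[18, 55, 7, 81, 4, 6] cursor@7
After 6 (insert_before(51)): list=[18, 55, 51, 7, 81, 4, 6] cursor@7
After 7 (delete_current): list=[18, 55, 51, 81, 4, 6] cursor@81
After 8 (next): list=[18, 55, 51, 81, 4, 6] cursor@4

Answer: 18 55 51 81 4 6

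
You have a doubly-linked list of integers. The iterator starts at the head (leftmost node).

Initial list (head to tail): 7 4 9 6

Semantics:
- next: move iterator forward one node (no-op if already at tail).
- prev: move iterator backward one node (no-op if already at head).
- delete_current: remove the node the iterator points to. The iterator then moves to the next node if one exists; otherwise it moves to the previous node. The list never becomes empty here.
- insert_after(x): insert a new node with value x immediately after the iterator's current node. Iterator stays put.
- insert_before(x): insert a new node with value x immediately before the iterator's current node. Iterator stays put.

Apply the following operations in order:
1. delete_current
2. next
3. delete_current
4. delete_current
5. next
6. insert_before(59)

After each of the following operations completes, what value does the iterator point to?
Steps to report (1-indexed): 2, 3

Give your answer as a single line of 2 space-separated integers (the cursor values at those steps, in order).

After 1 (delete_current): list=[4, 9, 6] cursor@4
After 2 (next): list=[4, 9, 6] cursor@9
After 3 (delete_current): list=[4, 6] cursor@6
After 4 (delete_current): list=[4] cursor@4
After 5 (next): list=[4] cursor@4
After 6 (insert_before(59)): list=[59, 4] cursor@4

Answer: 9 6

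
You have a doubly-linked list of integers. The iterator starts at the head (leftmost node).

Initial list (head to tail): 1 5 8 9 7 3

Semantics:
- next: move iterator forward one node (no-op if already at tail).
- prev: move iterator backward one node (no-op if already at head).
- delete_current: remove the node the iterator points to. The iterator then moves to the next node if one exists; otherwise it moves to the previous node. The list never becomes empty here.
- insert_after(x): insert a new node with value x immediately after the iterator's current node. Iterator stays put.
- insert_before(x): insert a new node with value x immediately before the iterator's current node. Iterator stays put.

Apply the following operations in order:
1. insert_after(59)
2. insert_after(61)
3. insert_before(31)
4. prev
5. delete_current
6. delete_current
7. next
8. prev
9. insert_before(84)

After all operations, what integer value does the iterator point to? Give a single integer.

After 1 (insert_after(59)): list=[1, 59, 5, 8, 9, 7, 3] cursor@1
After 2 (insert_after(61)): list=[1, 61, 59, 5, 8, 9, 7, 3] cursor@1
After 3 (insert_before(31)): list=[31, 1, 61, 59, 5, 8, 9, 7, 3] cursor@1
After 4 (prev): list=[31, 1, 61, 59, 5, 8, 9, 7, 3] cursor@31
After 5 (delete_current): list=[1, 61, 59, 5, 8, 9, 7, 3] cursor@1
After 6 (delete_current): list=[61, 59, 5, 8, 9, 7, 3] cursor@61
After 7 (next): list=[61, 59, 5, 8, 9, 7, 3] cursor@59
After 8 (prev): list=[61, 59, 5, 8, 9, 7, 3] cursor@61
After 9 (insert_before(84)): list=[84, 61, 59, 5, 8, 9, 7, 3] cursor@61

Answer: 61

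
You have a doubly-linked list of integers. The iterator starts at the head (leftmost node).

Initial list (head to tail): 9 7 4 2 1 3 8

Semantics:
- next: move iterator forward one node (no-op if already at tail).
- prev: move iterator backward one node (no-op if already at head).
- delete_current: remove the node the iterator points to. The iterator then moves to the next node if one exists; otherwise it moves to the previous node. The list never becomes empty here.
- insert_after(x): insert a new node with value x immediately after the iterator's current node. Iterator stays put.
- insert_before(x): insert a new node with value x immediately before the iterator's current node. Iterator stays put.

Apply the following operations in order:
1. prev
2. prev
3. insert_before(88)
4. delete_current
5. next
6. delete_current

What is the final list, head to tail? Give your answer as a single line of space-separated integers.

Answer: 88 7 2 1 3 8

Derivation:
After 1 (prev): list=[9, 7, 4, 2, 1, 3, 8] cursor@9
After 2 (prev): list=[9, 7, 4, 2, 1, 3, 8] cursor@9
After 3 (insert_before(88)): list=[88, 9, 7, 4, 2, 1, 3, 8] cursor@9
After 4 (delete_current): list=[88, 7, 4, 2, 1, 3, 8] cursor@7
After 5 (next): list=[88, 7, 4, 2, 1, 3, 8] cursor@4
After 6 (delete_current): list=[88, 7, 2, 1, 3, 8] cursor@2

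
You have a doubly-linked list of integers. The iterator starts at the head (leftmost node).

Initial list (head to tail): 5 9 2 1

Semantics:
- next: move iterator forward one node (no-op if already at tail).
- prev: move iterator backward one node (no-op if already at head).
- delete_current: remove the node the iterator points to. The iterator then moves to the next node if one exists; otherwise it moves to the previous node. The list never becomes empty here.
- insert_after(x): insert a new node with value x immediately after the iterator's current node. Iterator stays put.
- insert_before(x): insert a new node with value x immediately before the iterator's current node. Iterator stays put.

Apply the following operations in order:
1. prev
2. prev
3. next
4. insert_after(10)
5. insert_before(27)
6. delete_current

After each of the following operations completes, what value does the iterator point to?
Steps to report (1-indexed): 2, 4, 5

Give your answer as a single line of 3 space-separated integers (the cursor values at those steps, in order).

Answer: 5 9 9

Derivation:
After 1 (prev): list=[5, 9, 2, 1] cursor@5
After 2 (prev): list=[5, 9, 2, 1] cursor@5
After 3 (next): list=[5, 9, 2, 1] cursor@9
After 4 (insert_after(10)): list=[5, 9, 10, 2, 1] cursor@9
After 5 (insert_before(27)): list=[5, 27, 9, 10, 2, 1] cursor@9
After 6 (delete_current): list=[5, 27, 10, 2, 1] cursor@10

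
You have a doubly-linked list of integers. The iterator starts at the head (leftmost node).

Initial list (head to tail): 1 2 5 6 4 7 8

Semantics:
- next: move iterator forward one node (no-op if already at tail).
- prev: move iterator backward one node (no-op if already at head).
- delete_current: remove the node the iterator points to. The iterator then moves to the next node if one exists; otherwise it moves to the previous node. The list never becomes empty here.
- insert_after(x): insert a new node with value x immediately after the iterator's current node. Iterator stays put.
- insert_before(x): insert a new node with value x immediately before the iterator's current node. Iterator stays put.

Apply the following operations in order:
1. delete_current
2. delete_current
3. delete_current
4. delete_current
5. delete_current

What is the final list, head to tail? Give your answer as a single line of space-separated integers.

Answer: 7 8

Derivation:
After 1 (delete_current): list=[2, 5, 6, 4, 7, 8] cursor@2
After 2 (delete_current): list=[5, 6, 4, 7, 8] cursor@5
After 3 (delete_current): list=[6, 4, 7, 8] cursor@6
After 4 (delete_current): list=[4, 7, 8] cursor@4
After 5 (delete_current): list=[7, 8] cursor@7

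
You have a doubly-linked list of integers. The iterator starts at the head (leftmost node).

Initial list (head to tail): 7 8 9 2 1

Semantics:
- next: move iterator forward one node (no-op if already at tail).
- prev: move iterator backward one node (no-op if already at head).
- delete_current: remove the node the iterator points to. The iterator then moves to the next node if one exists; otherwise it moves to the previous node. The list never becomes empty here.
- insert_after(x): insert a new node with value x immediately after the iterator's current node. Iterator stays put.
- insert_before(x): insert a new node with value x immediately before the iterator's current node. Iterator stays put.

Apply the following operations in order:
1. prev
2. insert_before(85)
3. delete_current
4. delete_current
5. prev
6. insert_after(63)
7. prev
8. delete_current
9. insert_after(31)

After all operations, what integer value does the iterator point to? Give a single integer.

Answer: 63

Derivation:
After 1 (prev): list=[7, 8, 9, 2, 1] cursor@7
After 2 (insert_before(85)): list=[85, 7, 8, 9, 2, 1] cursor@7
After 3 (delete_current): list=[85, 8, 9, 2, 1] cursor@8
After 4 (delete_current): list=[85, 9, 2, 1] cursor@9
After 5 (prev): list=[85, 9, 2, 1] cursor@85
After 6 (insert_after(63)): list=[85, 63, 9, 2, 1] cursor@85
After 7 (prev): list=[85, 63, 9, 2, 1] cursor@85
After 8 (delete_current): list=[63, 9, 2, 1] cursor@63
After 9 (insert_after(31)): list=[63, 31, 9, 2, 1] cursor@63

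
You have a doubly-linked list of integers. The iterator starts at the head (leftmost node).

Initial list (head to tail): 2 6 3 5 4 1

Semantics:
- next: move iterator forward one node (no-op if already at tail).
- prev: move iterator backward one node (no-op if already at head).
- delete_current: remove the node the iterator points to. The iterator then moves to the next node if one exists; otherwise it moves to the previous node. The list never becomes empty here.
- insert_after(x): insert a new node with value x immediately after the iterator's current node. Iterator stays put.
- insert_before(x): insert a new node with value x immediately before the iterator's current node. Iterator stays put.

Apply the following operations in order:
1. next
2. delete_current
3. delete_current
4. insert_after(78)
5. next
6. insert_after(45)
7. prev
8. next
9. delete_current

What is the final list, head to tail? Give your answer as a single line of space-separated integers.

Answer: 2 5 45 4 1

Derivation:
After 1 (next): list=[2, 6, 3, 5, 4, 1] cursor@6
After 2 (delete_current): list=[2, 3, 5, 4, 1] cursor@3
After 3 (delete_current): list=[2, 5, 4, 1] cursor@5
After 4 (insert_after(78)): list=[2, 5, 78, 4, 1] cursor@5
After 5 (next): list=[2, 5, 78, 4, 1] cursor@78
After 6 (insert_after(45)): list=[2, 5, 78, 45, 4, 1] cursor@78
After 7 (prev): list=[2, 5, 78, 45, 4, 1] cursor@5
After 8 (next): list=[2, 5, 78, 45, 4, 1] cursor@78
After 9 (delete_current): list=[2, 5, 45, 4, 1] cursor@45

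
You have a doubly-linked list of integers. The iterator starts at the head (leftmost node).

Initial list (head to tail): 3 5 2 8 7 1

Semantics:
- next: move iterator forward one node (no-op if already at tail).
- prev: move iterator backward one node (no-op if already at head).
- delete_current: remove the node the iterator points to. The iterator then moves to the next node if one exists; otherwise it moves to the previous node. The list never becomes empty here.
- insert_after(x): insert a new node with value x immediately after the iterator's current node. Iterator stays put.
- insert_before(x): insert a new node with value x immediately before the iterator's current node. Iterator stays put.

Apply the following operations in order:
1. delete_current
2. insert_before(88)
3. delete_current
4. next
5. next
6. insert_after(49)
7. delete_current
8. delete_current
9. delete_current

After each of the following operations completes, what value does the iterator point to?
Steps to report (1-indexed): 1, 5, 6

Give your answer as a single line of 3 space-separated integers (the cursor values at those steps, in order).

Answer: 5 7 7

Derivation:
After 1 (delete_current): list=[5, 2, 8, 7, 1] cursor@5
After 2 (insert_before(88)): list=[88, 5, 2, 8, 7, 1] cursor@5
After 3 (delete_current): list=[88, 2, 8, 7, 1] cursor@2
After 4 (next): list=[88, 2, 8, 7, 1] cursor@8
After 5 (next): list=[88, 2, 8, 7, 1] cursor@7
After 6 (insert_after(49)): list=[88, 2, 8, 7, 49, 1] cursor@7
After 7 (delete_current): list=[88, 2, 8, 49, 1] cursor@49
After 8 (delete_current): list=[88, 2, 8, 1] cursor@1
After 9 (delete_current): list=[88, 2, 8] cursor@8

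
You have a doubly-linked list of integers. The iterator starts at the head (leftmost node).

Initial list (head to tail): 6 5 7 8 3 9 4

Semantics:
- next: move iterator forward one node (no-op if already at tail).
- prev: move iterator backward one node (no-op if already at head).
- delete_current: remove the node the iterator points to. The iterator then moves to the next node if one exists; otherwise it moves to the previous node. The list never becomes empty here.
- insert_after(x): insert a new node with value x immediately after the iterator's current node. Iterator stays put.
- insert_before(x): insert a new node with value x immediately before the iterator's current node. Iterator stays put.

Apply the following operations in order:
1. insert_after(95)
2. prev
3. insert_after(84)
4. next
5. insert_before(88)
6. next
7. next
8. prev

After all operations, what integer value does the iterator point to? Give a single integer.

Answer: 95

Derivation:
After 1 (insert_after(95)): list=[6, 95, 5, 7, 8, 3, 9, 4] cursor@6
After 2 (prev): list=[6, 95, 5, 7, 8, 3, 9, 4] cursor@6
After 3 (insert_after(84)): list=[6, 84, 95, 5, 7, 8, 3, 9, 4] cursor@6
After 4 (next): list=[6, 84, 95, 5, 7, 8, 3, 9, 4] cursor@84
After 5 (insert_before(88)): list=[6, 88, 84, 95, 5, 7, 8, 3, 9, 4] cursor@84
After 6 (next): list=[6, 88, 84, 95, 5, 7, 8, 3, 9, 4] cursor@95
After 7 (next): list=[6, 88, 84, 95, 5, 7, 8, 3, 9, 4] cursor@5
After 8 (prev): list=[6, 88, 84, 95, 5, 7, 8, 3, 9, 4] cursor@95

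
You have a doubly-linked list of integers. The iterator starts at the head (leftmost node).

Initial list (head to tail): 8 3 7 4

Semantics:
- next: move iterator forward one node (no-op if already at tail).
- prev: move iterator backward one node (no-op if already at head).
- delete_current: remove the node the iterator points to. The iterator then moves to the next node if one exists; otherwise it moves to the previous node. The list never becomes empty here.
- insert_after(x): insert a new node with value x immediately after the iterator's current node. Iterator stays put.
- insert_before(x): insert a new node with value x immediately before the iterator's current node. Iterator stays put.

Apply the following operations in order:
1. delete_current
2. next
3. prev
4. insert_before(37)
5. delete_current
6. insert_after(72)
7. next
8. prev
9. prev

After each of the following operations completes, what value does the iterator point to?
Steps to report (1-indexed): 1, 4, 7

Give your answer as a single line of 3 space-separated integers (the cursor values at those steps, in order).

After 1 (delete_current): list=[3, 7, 4] cursor@3
After 2 (next): list=[3, 7, 4] cursor@7
After 3 (prev): list=[3, 7, 4] cursor@3
After 4 (insert_before(37)): list=[37, 3, 7, 4] cursor@3
After 5 (delete_current): list=[37, 7, 4] cursor@7
After 6 (insert_after(72)): list=[37, 7, 72, 4] cursor@7
After 7 (next): list=[37, 7, 72, 4] cursor@72
After 8 (prev): list=[37, 7, 72, 4] cursor@7
After 9 (prev): list=[37, 7, 72, 4] cursor@37

Answer: 3 3 72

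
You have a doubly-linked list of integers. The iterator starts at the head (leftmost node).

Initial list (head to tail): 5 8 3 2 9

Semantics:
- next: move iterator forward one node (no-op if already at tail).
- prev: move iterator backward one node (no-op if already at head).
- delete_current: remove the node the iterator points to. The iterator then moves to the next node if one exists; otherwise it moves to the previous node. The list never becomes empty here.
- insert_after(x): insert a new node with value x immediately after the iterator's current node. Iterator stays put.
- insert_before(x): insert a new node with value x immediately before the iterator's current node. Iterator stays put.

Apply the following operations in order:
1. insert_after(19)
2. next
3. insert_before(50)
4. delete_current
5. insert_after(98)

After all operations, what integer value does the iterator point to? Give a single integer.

Answer: 8

Derivation:
After 1 (insert_after(19)): list=[5, 19, 8, 3, 2, 9] cursor@5
After 2 (next): list=[5, 19, 8, 3, 2, 9] cursor@19
After 3 (insert_before(50)): list=[5, 50, 19, 8, 3, 2, 9] cursor@19
After 4 (delete_current): list=[5, 50, 8, 3, 2, 9] cursor@8
After 5 (insert_after(98)): list=[5, 50, 8, 98, 3, 2, 9] cursor@8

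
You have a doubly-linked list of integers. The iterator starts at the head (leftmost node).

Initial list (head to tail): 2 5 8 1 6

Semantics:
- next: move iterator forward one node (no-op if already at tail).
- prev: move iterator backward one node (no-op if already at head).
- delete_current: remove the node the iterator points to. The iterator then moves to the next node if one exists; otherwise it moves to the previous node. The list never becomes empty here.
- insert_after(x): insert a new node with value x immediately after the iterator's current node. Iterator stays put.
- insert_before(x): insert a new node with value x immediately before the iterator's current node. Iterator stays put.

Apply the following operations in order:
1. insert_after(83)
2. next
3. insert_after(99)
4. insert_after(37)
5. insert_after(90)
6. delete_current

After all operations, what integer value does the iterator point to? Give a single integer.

After 1 (insert_after(83)): list=[2, 83, 5, 8, 1, 6] cursor@2
After 2 (next): list=[2, 83, 5, 8, 1, 6] cursor@83
After 3 (insert_after(99)): list=[2, 83, 99, 5, 8, 1, 6] cursor@83
After 4 (insert_after(37)): list=[2, 83, 37, 99, 5, 8, 1, 6] cursor@83
After 5 (insert_after(90)): list=[2, 83, 90, 37, 99, 5, 8, 1, 6] cursor@83
After 6 (delete_current): list=[2, 90, 37, 99, 5, 8, 1, 6] cursor@90

Answer: 90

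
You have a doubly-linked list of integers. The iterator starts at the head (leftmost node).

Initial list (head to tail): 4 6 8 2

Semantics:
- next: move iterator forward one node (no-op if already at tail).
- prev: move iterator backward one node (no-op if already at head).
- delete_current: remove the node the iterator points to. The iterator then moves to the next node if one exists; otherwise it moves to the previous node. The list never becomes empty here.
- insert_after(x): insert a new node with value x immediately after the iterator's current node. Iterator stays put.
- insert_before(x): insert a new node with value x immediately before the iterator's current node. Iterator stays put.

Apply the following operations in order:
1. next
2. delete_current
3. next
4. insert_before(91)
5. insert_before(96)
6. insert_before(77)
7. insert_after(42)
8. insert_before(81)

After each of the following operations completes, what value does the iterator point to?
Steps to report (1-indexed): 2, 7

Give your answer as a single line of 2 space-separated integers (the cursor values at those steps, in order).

Answer: 8 2

Derivation:
After 1 (next): list=[4, 6, 8, 2] cursor@6
After 2 (delete_current): list=[4, 8, 2] cursor@8
After 3 (next): list=[4, 8, 2] cursor@2
After 4 (insert_before(91)): list=[4, 8, 91, 2] cursor@2
After 5 (insert_before(96)): list=[4, 8, 91, 96, 2] cursor@2
After 6 (insert_before(77)): list=[4, 8, 91, 96, 77, 2] cursor@2
After 7 (insert_after(42)): list=[4, 8, 91, 96, 77, 2, 42] cursor@2
After 8 (insert_before(81)): list=[4, 8, 91, 96, 77, 81, 2, 42] cursor@2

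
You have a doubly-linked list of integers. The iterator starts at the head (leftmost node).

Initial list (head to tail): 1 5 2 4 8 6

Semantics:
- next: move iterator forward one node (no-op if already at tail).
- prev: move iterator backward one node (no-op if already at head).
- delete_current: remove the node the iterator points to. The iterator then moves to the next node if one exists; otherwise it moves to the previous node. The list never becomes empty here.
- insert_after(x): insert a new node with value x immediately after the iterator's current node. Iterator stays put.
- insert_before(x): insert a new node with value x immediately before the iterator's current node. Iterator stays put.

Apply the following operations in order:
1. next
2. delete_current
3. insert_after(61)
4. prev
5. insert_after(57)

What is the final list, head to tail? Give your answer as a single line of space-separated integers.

Answer: 1 57 2 61 4 8 6

Derivation:
After 1 (next): list=[1, 5, 2, 4, 8, 6] cursor@5
After 2 (delete_current): list=[1, 2, 4, 8, 6] cursor@2
After 3 (insert_after(61)): list=[1, 2, 61, 4, 8, 6] cursor@2
After 4 (prev): list=[1, 2, 61, 4, 8, 6] cursor@1
After 5 (insert_after(57)): list=[1, 57, 2, 61, 4, 8, 6] cursor@1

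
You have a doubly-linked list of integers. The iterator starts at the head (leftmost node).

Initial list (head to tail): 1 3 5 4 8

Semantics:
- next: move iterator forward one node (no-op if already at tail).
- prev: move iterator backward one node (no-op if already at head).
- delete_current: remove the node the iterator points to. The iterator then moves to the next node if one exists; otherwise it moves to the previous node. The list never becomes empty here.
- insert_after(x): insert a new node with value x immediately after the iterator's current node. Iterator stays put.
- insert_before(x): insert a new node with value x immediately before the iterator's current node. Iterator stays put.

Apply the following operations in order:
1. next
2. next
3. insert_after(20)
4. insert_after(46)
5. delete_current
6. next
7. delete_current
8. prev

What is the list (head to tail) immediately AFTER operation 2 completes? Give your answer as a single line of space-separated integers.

Answer: 1 3 5 4 8

Derivation:
After 1 (next): list=[1, 3, 5, 4, 8] cursor@3
After 2 (next): list=[1, 3, 5, 4, 8] cursor@5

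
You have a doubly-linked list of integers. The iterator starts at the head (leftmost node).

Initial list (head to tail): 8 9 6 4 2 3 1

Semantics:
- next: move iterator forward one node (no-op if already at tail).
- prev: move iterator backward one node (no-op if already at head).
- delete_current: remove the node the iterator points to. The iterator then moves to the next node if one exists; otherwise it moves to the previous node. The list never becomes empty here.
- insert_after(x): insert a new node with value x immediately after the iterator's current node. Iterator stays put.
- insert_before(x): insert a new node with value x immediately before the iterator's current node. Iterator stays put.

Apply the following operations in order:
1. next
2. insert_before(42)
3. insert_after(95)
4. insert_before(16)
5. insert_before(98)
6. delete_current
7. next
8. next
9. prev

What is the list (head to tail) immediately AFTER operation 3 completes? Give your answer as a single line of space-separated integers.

Answer: 8 42 9 95 6 4 2 3 1

Derivation:
After 1 (next): list=[8, 9, 6, 4, 2, 3, 1] cursor@9
After 2 (insert_before(42)): list=[8, 42, 9, 6, 4, 2, 3, 1] cursor@9
After 3 (insert_after(95)): list=[8, 42, 9, 95, 6, 4, 2, 3, 1] cursor@9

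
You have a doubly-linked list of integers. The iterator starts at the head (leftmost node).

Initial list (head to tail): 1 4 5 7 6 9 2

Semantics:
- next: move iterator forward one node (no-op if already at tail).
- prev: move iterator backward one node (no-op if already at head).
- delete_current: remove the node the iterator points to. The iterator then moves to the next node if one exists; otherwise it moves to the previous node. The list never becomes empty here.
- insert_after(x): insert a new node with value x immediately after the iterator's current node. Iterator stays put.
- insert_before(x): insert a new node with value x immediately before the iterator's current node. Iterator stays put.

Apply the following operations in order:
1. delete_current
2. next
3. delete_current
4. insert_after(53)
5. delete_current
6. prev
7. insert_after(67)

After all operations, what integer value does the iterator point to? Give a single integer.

After 1 (delete_current): list=[4, 5, 7, 6, 9, 2] cursor@4
After 2 (next): list=[4, 5, 7, 6, 9, 2] cursor@5
After 3 (delete_current): list=[4, 7, 6, 9, 2] cursor@7
After 4 (insert_after(53)): list=[4, 7, 53, 6, 9, 2] cursor@7
After 5 (delete_current): list=[4, 53, 6, 9, 2] cursor@53
After 6 (prev): list=[4, 53, 6, 9, 2] cursor@4
After 7 (insert_after(67)): list=[4, 67, 53, 6, 9, 2] cursor@4

Answer: 4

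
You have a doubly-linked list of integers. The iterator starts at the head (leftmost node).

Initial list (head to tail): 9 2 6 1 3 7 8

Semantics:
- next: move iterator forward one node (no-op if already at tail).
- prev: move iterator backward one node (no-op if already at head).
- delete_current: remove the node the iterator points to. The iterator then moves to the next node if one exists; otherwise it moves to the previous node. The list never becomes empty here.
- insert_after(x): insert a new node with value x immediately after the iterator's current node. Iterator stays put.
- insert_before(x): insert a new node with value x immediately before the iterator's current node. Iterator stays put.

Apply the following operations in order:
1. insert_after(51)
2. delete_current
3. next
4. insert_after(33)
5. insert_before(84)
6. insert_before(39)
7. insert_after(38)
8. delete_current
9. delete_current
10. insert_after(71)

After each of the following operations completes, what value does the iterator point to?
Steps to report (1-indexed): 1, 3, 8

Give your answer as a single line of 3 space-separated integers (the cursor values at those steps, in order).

Answer: 9 2 38

Derivation:
After 1 (insert_after(51)): list=[9, 51, 2, 6, 1, 3, 7, 8] cursor@9
After 2 (delete_current): list=[51, 2, 6, 1, 3, 7, 8] cursor@51
After 3 (next): list=[51, 2, 6, 1, 3, 7, 8] cursor@2
After 4 (insert_after(33)): list=[51, 2, 33, 6, 1, 3, 7, 8] cursor@2
After 5 (insert_before(84)): list=[51, 84, 2, 33, 6, 1, 3, 7, 8] cursor@2
After 6 (insert_before(39)): list=[51, 84, 39, 2, 33, 6, 1, 3, 7, 8] cursor@2
After 7 (insert_after(38)): list=[51, 84, 39, 2, 38, 33, 6, 1, 3, 7, 8] cursor@2
After 8 (delete_current): list=[51, 84, 39, 38, 33, 6, 1, 3, 7, 8] cursor@38
After 9 (delete_current): list=[51, 84, 39, 33, 6, 1, 3, 7, 8] cursor@33
After 10 (insert_after(71)): list=[51, 84, 39, 33, 71, 6, 1, 3, 7, 8] cursor@33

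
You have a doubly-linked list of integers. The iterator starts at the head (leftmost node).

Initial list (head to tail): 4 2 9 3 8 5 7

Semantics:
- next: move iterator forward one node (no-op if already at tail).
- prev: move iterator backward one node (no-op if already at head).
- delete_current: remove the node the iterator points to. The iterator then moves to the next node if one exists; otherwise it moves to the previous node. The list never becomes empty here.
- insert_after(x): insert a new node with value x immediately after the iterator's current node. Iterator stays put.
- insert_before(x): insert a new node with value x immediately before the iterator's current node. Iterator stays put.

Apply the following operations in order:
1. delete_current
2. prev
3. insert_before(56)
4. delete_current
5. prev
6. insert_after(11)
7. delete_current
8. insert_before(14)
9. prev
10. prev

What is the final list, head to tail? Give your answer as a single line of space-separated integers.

After 1 (delete_current): list=[2, 9, 3, 8, 5, 7] cursor@2
After 2 (prev): list=[2, 9, 3, 8, 5, 7] cursor@2
After 3 (insert_before(56)): list=[56, 2, 9, 3, 8, 5, 7] cursor@2
After 4 (delete_current): list=[56, 9, 3, 8, 5, 7] cursor@9
After 5 (prev): list=[56, 9, 3, 8, 5, 7] cursor@56
After 6 (insert_after(11)): list=[56, 11, 9, 3, 8, 5, 7] cursor@56
After 7 (delete_current): list=[11, 9, 3, 8, 5, 7] cursor@11
After 8 (insert_before(14)): list=[14, 11, 9, 3, 8, 5, 7] cursor@11
After 9 (prev): list=[14, 11, 9, 3, 8, 5, 7] cursor@14
After 10 (prev): list=[14, 11, 9, 3, 8, 5, 7] cursor@14

Answer: 14 11 9 3 8 5 7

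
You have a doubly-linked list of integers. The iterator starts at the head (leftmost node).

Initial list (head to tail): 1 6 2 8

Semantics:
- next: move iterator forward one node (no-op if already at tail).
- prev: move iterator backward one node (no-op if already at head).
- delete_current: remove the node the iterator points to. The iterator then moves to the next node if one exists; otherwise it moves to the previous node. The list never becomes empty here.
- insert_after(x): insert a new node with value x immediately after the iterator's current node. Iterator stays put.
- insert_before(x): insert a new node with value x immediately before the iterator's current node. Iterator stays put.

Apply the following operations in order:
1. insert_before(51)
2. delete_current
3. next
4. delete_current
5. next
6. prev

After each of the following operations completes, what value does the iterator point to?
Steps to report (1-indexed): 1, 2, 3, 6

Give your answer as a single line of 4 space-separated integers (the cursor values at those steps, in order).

After 1 (insert_before(51)): list=[51, 1, 6, 2, 8] cursor@1
After 2 (delete_current): list=[51, 6, 2, 8] cursor@6
After 3 (next): list=[51, 6, 2, 8] cursor@2
After 4 (delete_current): list=[51, 6, 8] cursor@8
After 5 (next): list=[51, 6, 8] cursor@8
After 6 (prev): list=[51, 6, 8] cursor@6

Answer: 1 6 2 6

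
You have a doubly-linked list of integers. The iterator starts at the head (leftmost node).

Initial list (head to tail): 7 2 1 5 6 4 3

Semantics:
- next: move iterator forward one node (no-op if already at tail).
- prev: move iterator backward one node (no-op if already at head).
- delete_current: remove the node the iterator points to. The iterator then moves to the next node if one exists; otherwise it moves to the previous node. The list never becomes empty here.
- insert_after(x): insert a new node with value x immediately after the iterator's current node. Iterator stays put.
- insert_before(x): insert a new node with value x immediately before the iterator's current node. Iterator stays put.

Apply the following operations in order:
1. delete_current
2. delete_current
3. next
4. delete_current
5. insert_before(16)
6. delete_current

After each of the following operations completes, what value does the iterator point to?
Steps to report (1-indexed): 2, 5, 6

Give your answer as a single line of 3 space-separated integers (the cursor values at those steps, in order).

Answer: 1 6 4

Derivation:
After 1 (delete_current): list=[2, 1, 5, 6, 4, 3] cursor@2
After 2 (delete_current): list=[1, 5, 6, 4, 3] cursor@1
After 3 (next): list=[1, 5, 6, 4, 3] cursor@5
After 4 (delete_current): list=[1, 6, 4, 3] cursor@6
After 5 (insert_before(16)): list=[1, 16, 6, 4, 3] cursor@6
After 6 (delete_current): list=[1, 16, 4, 3] cursor@4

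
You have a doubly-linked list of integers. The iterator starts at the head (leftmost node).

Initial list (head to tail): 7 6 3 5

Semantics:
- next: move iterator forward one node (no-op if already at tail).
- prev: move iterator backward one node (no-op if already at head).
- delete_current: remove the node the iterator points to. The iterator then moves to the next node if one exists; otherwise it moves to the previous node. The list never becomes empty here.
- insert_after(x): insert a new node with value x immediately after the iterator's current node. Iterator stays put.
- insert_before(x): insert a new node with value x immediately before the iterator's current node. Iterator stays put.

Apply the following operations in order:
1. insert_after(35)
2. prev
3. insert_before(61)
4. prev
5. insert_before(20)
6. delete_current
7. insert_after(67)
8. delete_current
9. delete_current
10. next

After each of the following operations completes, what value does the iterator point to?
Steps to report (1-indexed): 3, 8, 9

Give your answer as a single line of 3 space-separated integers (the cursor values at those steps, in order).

After 1 (insert_after(35)): list=[7, 35, 6, 3, 5] cursor@7
After 2 (prev): list=[7, 35, 6, 3, 5] cursor@7
After 3 (insert_before(61)): list=[61, 7, 35, 6, 3, 5] cursor@7
After 4 (prev): list=[61, 7, 35, 6, 3, 5] cursor@61
After 5 (insert_before(20)): list=[20, 61, 7, 35, 6, 3, 5] cursor@61
After 6 (delete_current): list=[20, 7, 35, 6, 3, 5] cursor@7
After 7 (insert_after(67)): list=[20, 7, 67, 35, 6, 3, 5] cursor@7
After 8 (delete_current): list=[20, 67, 35, 6, 3, 5] cursor@67
After 9 (delete_current): list=[20, 35, 6, 3, 5] cursor@35
After 10 (next): list=[20, 35, 6, 3, 5] cursor@6

Answer: 7 67 35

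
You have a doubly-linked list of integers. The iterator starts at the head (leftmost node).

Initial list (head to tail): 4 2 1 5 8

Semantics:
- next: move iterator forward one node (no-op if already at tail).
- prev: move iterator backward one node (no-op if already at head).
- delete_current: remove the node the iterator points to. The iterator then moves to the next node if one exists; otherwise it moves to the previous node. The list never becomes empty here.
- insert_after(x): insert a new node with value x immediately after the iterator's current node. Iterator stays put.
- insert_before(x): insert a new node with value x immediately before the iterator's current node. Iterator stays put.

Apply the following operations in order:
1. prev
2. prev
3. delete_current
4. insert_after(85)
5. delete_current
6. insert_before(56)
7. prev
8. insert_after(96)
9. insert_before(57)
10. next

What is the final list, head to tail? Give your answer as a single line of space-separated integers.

Answer: 57 56 96 85 1 5 8

Derivation:
After 1 (prev): list=[4, 2, 1, 5, 8] cursor@4
After 2 (prev): list=[4, 2, 1, 5, 8] cursor@4
After 3 (delete_current): list=[2, 1, 5, 8] cursor@2
After 4 (insert_after(85)): list=[2, 85, 1, 5, 8] cursor@2
After 5 (delete_current): list=[85, 1, 5, 8] cursor@85
After 6 (insert_before(56)): list=[56, 85, 1, 5, 8] cursor@85
After 7 (prev): list=[56, 85, 1, 5, 8] cursor@56
After 8 (insert_after(96)): list=[56, 96, 85, 1, 5, 8] cursor@56
After 9 (insert_before(57)): list=[57, 56, 96, 85, 1, 5, 8] cursor@56
After 10 (next): list=[57, 56, 96, 85, 1, 5, 8] cursor@96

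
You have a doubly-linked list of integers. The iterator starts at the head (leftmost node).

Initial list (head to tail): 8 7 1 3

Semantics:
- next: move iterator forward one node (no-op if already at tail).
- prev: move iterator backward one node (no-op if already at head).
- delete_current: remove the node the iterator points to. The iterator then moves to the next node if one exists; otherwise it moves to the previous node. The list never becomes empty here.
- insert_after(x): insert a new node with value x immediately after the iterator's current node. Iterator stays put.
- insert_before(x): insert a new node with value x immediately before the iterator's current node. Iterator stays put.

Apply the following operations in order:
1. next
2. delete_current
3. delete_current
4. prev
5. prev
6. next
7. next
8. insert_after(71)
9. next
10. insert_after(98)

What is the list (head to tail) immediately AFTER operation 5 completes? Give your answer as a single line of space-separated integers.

Answer: 8 3

Derivation:
After 1 (next): list=[8, 7, 1, 3] cursor@7
After 2 (delete_current): list=[8, 1, 3] cursor@1
After 3 (delete_current): list=[8, 3] cursor@3
After 4 (prev): list=[8, 3] cursor@8
After 5 (prev): list=[8, 3] cursor@8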